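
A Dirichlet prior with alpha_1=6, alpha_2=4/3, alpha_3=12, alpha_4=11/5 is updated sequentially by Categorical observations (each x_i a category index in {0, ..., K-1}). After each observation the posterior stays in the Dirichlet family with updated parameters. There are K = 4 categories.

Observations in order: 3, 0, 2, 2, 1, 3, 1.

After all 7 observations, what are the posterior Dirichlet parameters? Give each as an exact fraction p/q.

obs 1: x=3 → posterior Dirichlet(6, 4/3, 12, 16/5)
obs 2: x=0 → posterior Dirichlet(7, 4/3, 12, 16/5)
obs 3: x=2 → posterior Dirichlet(7, 4/3, 13, 16/5)
obs 4: x=2 → posterior Dirichlet(7, 4/3, 14, 16/5)
obs 5: x=1 → posterior Dirichlet(7, 7/3, 14, 16/5)
obs 6: x=3 → posterior Dirichlet(7, 7/3, 14, 21/5)
obs 7: x=1 → posterior Dirichlet(7, 10/3, 14, 21/5)

alpha_1=7, alpha_2=10/3, alpha_3=14, alpha_4=21/5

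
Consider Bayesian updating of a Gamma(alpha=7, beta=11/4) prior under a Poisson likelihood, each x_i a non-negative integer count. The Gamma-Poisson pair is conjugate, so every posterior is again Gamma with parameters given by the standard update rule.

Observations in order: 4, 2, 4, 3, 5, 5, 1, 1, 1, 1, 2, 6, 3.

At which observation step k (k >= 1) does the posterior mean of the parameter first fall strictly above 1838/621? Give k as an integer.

obs 1: x=4 → posterior Gamma(11, 15/4)
obs 2: x=2 → posterior Gamma(13, 19/4)
obs 3: x=4 → posterior Gamma(17, 23/4)
obs 4: x=3 → posterior Gamma(20, 27/4)
obs 5: x=5 → posterior Gamma(25, 31/4)
obs 6: x=5 → posterior Gamma(30, 35/4)
obs 7: x=1 → posterior Gamma(31, 39/4)
obs 8: x=1 → posterior Gamma(32, 43/4)
obs 9: x=1 → posterior Gamma(33, 47/4)
obs 10: x=1 → posterior Gamma(34, 51/4)
obs 11: x=2 → posterior Gamma(36, 55/4)
obs 12: x=6 → posterior Gamma(42, 59/4)
obs 13: x=3 → posterior Gamma(45, 63/4)

k = 4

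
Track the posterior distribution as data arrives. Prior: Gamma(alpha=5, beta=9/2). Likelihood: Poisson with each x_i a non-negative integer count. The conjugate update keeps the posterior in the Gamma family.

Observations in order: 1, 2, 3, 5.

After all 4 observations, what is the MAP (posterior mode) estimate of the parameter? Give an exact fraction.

30/17

obs 1: x=1 → posterior Gamma(6, 11/2)
obs 2: x=2 → posterior Gamma(8, 13/2)
obs 3: x=3 → posterior Gamma(11, 15/2)
obs 4: x=5 → posterior Gamma(16, 17/2)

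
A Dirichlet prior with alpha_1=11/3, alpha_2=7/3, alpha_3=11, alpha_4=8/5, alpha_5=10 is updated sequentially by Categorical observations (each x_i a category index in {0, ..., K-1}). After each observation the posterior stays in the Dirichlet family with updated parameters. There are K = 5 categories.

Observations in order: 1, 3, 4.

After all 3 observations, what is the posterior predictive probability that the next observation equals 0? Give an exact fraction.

obs 1: x=1 → posterior Dirichlet(11/3, 10/3, 11, 8/5, 10)
obs 2: x=3 → posterior Dirichlet(11/3, 10/3, 11, 13/5, 10)
obs 3: x=4 → posterior Dirichlet(11/3, 10/3, 11, 13/5, 11)

55/474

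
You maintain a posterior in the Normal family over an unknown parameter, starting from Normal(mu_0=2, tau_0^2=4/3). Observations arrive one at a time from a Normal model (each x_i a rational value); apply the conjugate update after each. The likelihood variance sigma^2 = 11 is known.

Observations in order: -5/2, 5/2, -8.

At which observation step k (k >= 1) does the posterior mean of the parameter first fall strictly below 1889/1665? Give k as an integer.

obs 1: x=-5/2 → posterior Normal(56/37, 44/37)
obs 2: x=5/2 → posterior Normal(66/41, 44/41)
obs 3: x=-8 → posterior Normal(34/45, 44/45)

k = 3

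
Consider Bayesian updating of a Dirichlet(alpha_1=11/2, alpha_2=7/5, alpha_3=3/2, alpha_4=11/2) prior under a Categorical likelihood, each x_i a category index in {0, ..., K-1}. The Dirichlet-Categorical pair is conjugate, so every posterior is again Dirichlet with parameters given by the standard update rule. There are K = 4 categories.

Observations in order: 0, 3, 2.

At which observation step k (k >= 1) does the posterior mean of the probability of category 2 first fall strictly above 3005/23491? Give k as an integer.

obs 1: x=0 → posterior Dirichlet(13/2, 7/5, 3/2, 11/2)
obs 2: x=3 → posterior Dirichlet(13/2, 7/5, 3/2, 13/2)
obs 3: x=2 → posterior Dirichlet(13/2, 7/5, 5/2, 13/2)

k = 3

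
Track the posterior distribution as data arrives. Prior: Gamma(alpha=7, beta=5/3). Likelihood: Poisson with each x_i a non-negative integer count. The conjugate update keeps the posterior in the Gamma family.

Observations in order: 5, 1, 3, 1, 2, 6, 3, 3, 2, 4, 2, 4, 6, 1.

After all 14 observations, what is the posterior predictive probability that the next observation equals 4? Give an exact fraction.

obs 1: x=5 → posterior Gamma(12, 8/3)
obs 2: x=1 → posterior Gamma(13, 11/3)
obs 3: x=3 → posterior Gamma(16, 14/3)
obs 4: x=1 → posterior Gamma(17, 17/3)
obs 5: x=2 → posterior Gamma(19, 20/3)
obs 6: x=6 → posterior Gamma(25, 23/3)
obs 7: x=3 → posterior Gamma(28, 26/3)
obs 8: x=3 → posterior Gamma(31, 29/3)
obs 9: x=2 → posterior Gamma(33, 32/3)
obs 10: x=4 → posterior Gamma(37, 35/3)
obs 11: x=2 → posterior Gamma(39, 38/3)
obs 12: x=4 → posterior Gamma(43, 41/3)
obs 13: x=6 → posterior Gamma(49, 44/3)
obs 14: x=1 → posterior Gamma(50, 47/3)

381984779955071307080222597989501044818308953411869268852748953151297646013472126099864497/2220446049250313080847263336181640625000000000000000000000000000000000000000000000000000000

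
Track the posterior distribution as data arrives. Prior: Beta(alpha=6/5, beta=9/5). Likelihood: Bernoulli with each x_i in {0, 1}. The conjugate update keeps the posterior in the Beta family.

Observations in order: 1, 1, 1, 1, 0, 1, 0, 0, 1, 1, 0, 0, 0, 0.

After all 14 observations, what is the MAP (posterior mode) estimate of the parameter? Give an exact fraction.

obs 1: x=1 → posterior Beta(11/5, 9/5)
obs 2: x=1 → posterior Beta(16/5, 9/5)
obs 3: x=1 → posterior Beta(21/5, 9/5)
obs 4: x=1 → posterior Beta(26/5, 9/5)
obs 5: x=0 → posterior Beta(26/5, 14/5)
obs 6: x=1 → posterior Beta(31/5, 14/5)
obs 7: x=0 → posterior Beta(31/5, 19/5)
obs 8: x=0 → posterior Beta(31/5, 24/5)
obs 9: x=1 → posterior Beta(36/5, 24/5)
obs 10: x=1 → posterior Beta(41/5, 24/5)
obs 11: x=0 → posterior Beta(41/5, 29/5)
obs 12: x=0 → posterior Beta(41/5, 34/5)
obs 13: x=0 → posterior Beta(41/5, 39/5)
obs 14: x=0 → posterior Beta(41/5, 44/5)

12/25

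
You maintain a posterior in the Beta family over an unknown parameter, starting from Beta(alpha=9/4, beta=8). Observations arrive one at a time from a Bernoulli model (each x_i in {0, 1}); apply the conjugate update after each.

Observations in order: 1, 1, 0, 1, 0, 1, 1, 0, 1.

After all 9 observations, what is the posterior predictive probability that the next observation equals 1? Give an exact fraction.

3/7

obs 1: x=1 → posterior Beta(13/4, 8)
obs 2: x=1 → posterior Beta(17/4, 8)
obs 3: x=0 → posterior Beta(17/4, 9)
obs 4: x=1 → posterior Beta(21/4, 9)
obs 5: x=0 → posterior Beta(21/4, 10)
obs 6: x=1 → posterior Beta(25/4, 10)
obs 7: x=1 → posterior Beta(29/4, 10)
obs 8: x=0 → posterior Beta(29/4, 11)
obs 9: x=1 → posterior Beta(33/4, 11)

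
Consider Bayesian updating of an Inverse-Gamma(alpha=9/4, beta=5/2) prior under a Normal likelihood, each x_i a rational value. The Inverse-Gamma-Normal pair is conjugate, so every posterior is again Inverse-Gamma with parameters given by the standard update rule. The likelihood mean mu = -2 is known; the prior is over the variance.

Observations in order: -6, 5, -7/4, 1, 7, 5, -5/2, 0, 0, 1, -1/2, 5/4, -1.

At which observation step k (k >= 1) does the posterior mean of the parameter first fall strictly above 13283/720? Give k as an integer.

obs 1: x=-6 → posterior Inverse-Gamma(11/4, 21/2)
obs 2: x=5 → posterior Inverse-Gamma(13/4, 35)
obs 3: x=-7/4 → posterior Inverse-Gamma(15/4, 1121/32)
obs 4: x=1 → posterior Inverse-Gamma(17/4, 1265/32)
obs 5: x=7 → posterior Inverse-Gamma(19/4, 2561/32)
obs 6: x=5 → posterior Inverse-Gamma(21/4, 3345/32)
obs 7: x=-5/2 → posterior Inverse-Gamma(23/4, 3349/32)
obs 8: x=0 → posterior Inverse-Gamma(25/4, 3413/32)
obs 9: x=0 → posterior Inverse-Gamma(27/4, 3477/32)
obs 10: x=1 → posterior Inverse-Gamma(29/4, 3621/32)
obs 11: x=-1/2 → posterior Inverse-Gamma(31/4, 3657/32)
obs 12: x=5/4 → posterior Inverse-Gamma(33/4, 1913/16)
obs 13: x=-1 → posterior Inverse-Gamma(35/4, 1921/16)

k = 5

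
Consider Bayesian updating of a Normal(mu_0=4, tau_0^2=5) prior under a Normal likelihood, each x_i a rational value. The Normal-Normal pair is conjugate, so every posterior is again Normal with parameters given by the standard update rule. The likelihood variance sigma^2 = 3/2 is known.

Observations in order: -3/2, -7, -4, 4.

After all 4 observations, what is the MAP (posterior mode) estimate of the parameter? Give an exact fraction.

obs 1: x=-3/2 → posterior Normal(-3/13, 15/13)
obs 2: x=-7 → posterior Normal(-73/23, 15/23)
obs 3: x=-4 → posterior Normal(-113/33, 5/11)
obs 4: x=4 → posterior Normal(-73/43, 15/43)

-73/43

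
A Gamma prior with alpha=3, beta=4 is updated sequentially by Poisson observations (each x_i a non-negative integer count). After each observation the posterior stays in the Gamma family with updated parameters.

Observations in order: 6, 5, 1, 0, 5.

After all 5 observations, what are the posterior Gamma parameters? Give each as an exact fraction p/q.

alpha=20, beta=9

obs 1: x=6 → posterior Gamma(9, 5)
obs 2: x=5 → posterior Gamma(14, 6)
obs 3: x=1 → posterior Gamma(15, 7)
obs 4: x=0 → posterior Gamma(15, 8)
obs 5: x=5 → posterior Gamma(20, 9)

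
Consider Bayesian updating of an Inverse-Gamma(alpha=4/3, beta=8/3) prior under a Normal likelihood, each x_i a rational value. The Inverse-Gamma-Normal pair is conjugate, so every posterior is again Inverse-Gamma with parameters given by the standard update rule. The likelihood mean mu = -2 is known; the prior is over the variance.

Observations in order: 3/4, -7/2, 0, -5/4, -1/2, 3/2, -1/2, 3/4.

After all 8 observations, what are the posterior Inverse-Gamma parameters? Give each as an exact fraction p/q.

obs 1: x=3/4 → posterior Inverse-Gamma(11/6, 619/96)
obs 2: x=-7/2 → posterior Inverse-Gamma(7/3, 727/96)
obs 3: x=0 → posterior Inverse-Gamma(17/6, 919/96)
obs 4: x=-5/4 → posterior Inverse-Gamma(10/3, 473/48)
obs 5: x=-1/2 → posterior Inverse-Gamma(23/6, 527/48)
obs 6: x=3/2 → posterior Inverse-Gamma(13/3, 821/48)
obs 7: x=-1/2 → posterior Inverse-Gamma(29/6, 875/48)
obs 8: x=3/4 → posterior Inverse-Gamma(16/3, 2113/96)

alpha=16/3, beta=2113/96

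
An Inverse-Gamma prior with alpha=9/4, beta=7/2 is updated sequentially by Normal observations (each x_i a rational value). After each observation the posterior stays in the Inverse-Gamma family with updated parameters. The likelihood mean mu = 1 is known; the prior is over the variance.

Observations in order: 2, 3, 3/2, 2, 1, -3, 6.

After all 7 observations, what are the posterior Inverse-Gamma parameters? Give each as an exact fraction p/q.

obs 1: x=2 → posterior Inverse-Gamma(11/4, 4)
obs 2: x=3 → posterior Inverse-Gamma(13/4, 6)
obs 3: x=3/2 → posterior Inverse-Gamma(15/4, 49/8)
obs 4: x=2 → posterior Inverse-Gamma(17/4, 53/8)
obs 5: x=1 → posterior Inverse-Gamma(19/4, 53/8)
obs 6: x=-3 → posterior Inverse-Gamma(21/4, 117/8)
obs 7: x=6 → posterior Inverse-Gamma(23/4, 217/8)

alpha=23/4, beta=217/8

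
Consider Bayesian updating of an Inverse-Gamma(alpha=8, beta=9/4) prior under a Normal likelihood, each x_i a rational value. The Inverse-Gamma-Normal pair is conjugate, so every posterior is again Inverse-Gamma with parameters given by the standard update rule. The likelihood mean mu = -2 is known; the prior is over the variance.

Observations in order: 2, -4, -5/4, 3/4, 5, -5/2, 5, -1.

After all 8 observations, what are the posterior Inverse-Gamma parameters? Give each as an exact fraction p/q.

alpha=12, beta=1055/16

obs 1: x=2 → posterior Inverse-Gamma(17/2, 41/4)
obs 2: x=-4 → posterior Inverse-Gamma(9, 49/4)
obs 3: x=-5/4 → posterior Inverse-Gamma(19/2, 401/32)
obs 4: x=3/4 → posterior Inverse-Gamma(10, 261/16)
obs 5: x=5 → posterior Inverse-Gamma(21/2, 653/16)
obs 6: x=-5/2 → posterior Inverse-Gamma(11, 655/16)
obs 7: x=5 → posterior Inverse-Gamma(23/2, 1047/16)
obs 8: x=-1 → posterior Inverse-Gamma(12, 1055/16)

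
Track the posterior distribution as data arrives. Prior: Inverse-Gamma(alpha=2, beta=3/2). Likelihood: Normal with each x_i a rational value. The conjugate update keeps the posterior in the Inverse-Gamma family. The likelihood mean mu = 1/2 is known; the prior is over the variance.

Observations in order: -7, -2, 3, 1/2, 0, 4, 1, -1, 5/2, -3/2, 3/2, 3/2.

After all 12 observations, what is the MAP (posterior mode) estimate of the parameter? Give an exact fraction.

43/8

obs 1: x=-7 → posterior Inverse-Gamma(5/2, 237/8)
obs 2: x=-2 → posterior Inverse-Gamma(3, 131/4)
obs 3: x=3 → posterior Inverse-Gamma(7/2, 287/8)
obs 4: x=1/2 → posterior Inverse-Gamma(4, 287/8)
obs 5: x=0 → posterior Inverse-Gamma(9/2, 36)
obs 6: x=4 → posterior Inverse-Gamma(5, 337/8)
obs 7: x=1 → posterior Inverse-Gamma(11/2, 169/4)
obs 8: x=-1 → posterior Inverse-Gamma(6, 347/8)
obs 9: x=5/2 → posterior Inverse-Gamma(13/2, 363/8)
obs 10: x=-3/2 → posterior Inverse-Gamma(7, 379/8)
obs 11: x=3/2 → posterior Inverse-Gamma(15/2, 383/8)
obs 12: x=3/2 → posterior Inverse-Gamma(8, 387/8)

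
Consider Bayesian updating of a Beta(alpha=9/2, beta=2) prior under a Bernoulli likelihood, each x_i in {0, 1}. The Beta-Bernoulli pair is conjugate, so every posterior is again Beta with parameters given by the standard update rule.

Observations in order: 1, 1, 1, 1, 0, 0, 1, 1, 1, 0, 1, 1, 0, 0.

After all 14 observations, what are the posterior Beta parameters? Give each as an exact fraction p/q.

obs 1: x=1 → posterior Beta(11/2, 2)
obs 2: x=1 → posterior Beta(13/2, 2)
obs 3: x=1 → posterior Beta(15/2, 2)
obs 4: x=1 → posterior Beta(17/2, 2)
obs 5: x=0 → posterior Beta(17/2, 3)
obs 6: x=0 → posterior Beta(17/2, 4)
obs 7: x=1 → posterior Beta(19/2, 4)
obs 8: x=1 → posterior Beta(21/2, 4)
obs 9: x=1 → posterior Beta(23/2, 4)
obs 10: x=0 → posterior Beta(23/2, 5)
obs 11: x=1 → posterior Beta(25/2, 5)
obs 12: x=1 → posterior Beta(27/2, 5)
obs 13: x=0 → posterior Beta(27/2, 6)
obs 14: x=0 → posterior Beta(27/2, 7)

alpha=27/2, beta=7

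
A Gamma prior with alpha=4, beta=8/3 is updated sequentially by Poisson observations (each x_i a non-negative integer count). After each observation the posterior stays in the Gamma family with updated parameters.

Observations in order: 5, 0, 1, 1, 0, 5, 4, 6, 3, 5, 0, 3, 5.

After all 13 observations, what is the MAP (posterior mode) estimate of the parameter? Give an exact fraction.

obs 1: x=5 → posterior Gamma(9, 11/3)
obs 2: x=0 → posterior Gamma(9, 14/3)
obs 3: x=1 → posterior Gamma(10, 17/3)
obs 4: x=1 → posterior Gamma(11, 20/3)
obs 5: x=0 → posterior Gamma(11, 23/3)
obs 6: x=5 → posterior Gamma(16, 26/3)
obs 7: x=4 → posterior Gamma(20, 29/3)
obs 8: x=6 → posterior Gamma(26, 32/3)
obs 9: x=3 → posterior Gamma(29, 35/3)
obs 10: x=5 → posterior Gamma(34, 38/3)
obs 11: x=0 → posterior Gamma(34, 41/3)
obs 12: x=3 → posterior Gamma(37, 44/3)
obs 13: x=5 → posterior Gamma(42, 47/3)

123/47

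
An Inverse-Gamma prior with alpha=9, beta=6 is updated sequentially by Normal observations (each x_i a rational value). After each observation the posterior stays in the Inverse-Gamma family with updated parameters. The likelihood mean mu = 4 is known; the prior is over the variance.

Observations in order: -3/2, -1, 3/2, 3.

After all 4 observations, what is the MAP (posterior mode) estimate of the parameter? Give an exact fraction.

obs 1: x=-3/2 → posterior Inverse-Gamma(19/2, 169/8)
obs 2: x=-1 → posterior Inverse-Gamma(10, 269/8)
obs 3: x=3/2 → posterior Inverse-Gamma(21/2, 147/4)
obs 4: x=3 → posterior Inverse-Gamma(11, 149/4)

149/48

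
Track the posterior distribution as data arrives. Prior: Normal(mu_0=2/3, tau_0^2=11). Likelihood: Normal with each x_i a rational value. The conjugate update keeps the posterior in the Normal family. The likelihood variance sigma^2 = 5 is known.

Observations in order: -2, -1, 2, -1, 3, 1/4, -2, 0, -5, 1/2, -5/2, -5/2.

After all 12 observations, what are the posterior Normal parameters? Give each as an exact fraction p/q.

mu_0=-1313/1644, tau_0^2=55/137

obs 1: x=-2 → posterior Normal(-7/6, 55/16)
obs 2: x=-1 → posterior Normal(-89/81, 55/27)
obs 3: x=2 → posterior Normal(-23/114, 55/38)
obs 4: x=-1 → posterior Normal(-8/21, 55/49)
obs 5: x=3 → posterior Normal(43/180, 11/12)
obs 6: x=1/4 → posterior Normal(205/852, 55/71)
obs 7: x=-2 → posterior Normal(-59/984, 55/82)
obs 8: x=0 → posterior Normal(-59/1116, 55/93)
obs 9: x=-5 → posterior Normal(-719/1248, 55/104)
obs 10: x=1/2 → posterior Normal(-653/1380, 11/23)
obs 11: x=-5/2 → posterior Normal(-983/1512, 55/126)
obs 12: x=-5/2 → posterior Normal(-1313/1644, 55/137)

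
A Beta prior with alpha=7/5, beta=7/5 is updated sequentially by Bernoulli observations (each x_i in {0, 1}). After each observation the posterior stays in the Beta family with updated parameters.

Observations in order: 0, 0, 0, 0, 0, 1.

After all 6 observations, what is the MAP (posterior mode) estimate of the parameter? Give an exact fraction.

obs 1: x=0 → posterior Beta(7/5, 12/5)
obs 2: x=0 → posterior Beta(7/5, 17/5)
obs 3: x=0 → posterior Beta(7/5, 22/5)
obs 4: x=0 → posterior Beta(7/5, 27/5)
obs 5: x=0 → posterior Beta(7/5, 32/5)
obs 6: x=1 → posterior Beta(12/5, 32/5)

7/34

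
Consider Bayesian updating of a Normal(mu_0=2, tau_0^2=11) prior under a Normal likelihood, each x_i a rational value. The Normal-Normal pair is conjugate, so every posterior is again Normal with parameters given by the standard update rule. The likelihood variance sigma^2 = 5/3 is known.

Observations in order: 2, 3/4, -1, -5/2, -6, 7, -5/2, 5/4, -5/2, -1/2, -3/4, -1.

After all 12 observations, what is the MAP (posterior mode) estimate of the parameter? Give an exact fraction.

-719/1604

obs 1: x=2 → posterior Normal(2, 55/38)
obs 2: x=3/4 → posterior Normal(403/284, 55/71)
obs 3: x=-1 → posterior Normal(271/416, 55/104)
obs 4: x=-5/2 → posterior Normal(-59/548, 55/137)
obs 5: x=-6 → posterior Normal(-851/680, 11/34)
obs 6: x=7 → posterior Normal(73/812, 55/203)
obs 7: x=-5/2 → posterior Normal(-257/944, 55/236)
obs 8: x=5/4 → posterior Normal(-23/269, 55/269)
obs 9: x=-5/2 → posterior Normal(-211/604, 55/302)
obs 10: x=-1/2 → posterior Normal(-122/335, 11/67)
obs 11: x=-3/4 → posterior Normal(-587/1472, 55/368)
obs 12: x=-1 → posterior Normal(-719/1604, 55/401)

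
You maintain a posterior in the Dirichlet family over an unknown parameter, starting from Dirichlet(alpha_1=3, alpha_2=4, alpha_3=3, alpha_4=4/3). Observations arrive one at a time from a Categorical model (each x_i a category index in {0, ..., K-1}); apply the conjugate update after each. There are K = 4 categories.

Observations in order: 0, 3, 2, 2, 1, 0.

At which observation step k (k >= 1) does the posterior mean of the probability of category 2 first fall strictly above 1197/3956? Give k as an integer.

obs 1: x=0 → posterior Dirichlet(4, 4, 3, 4/3)
obs 2: x=3 → posterior Dirichlet(4, 4, 3, 7/3)
obs 3: x=2 → posterior Dirichlet(4, 4, 4, 7/3)
obs 4: x=2 → posterior Dirichlet(4, 4, 5, 7/3)
obs 5: x=1 → posterior Dirichlet(4, 5, 5, 7/3)
obs 6: x=0 → posterior Dirichlet(5, 5, 5, 7/3)

k = 4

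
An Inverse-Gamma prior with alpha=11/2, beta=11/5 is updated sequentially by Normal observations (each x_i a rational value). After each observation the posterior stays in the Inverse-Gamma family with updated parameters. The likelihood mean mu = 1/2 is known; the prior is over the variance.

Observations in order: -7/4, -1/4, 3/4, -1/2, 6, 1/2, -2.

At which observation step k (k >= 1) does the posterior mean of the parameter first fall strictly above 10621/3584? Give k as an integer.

k = 7

obs 1: x=-7/4 → posterior Inverse-Gamma(6, 757/160)
obs 2: x=-1/4 → posterior Inverse-Gamma(13/2, 401/80)
obs 3: x=3/4 → posterior Inverse-Gamma(7, 807/160)
obs 4: x=-1/2 → posterior Inverse-Gamma(15/2, 887/160)
obs 5: x=6 → posterior Inverse-Gamma(8, 3307/160)
obs 6: x=1/2 → posterior Inverse-Gamma(17/2, 3307/160)
obs 7: x=-2 → posterior Inverse-Gamma(9, 3807/160)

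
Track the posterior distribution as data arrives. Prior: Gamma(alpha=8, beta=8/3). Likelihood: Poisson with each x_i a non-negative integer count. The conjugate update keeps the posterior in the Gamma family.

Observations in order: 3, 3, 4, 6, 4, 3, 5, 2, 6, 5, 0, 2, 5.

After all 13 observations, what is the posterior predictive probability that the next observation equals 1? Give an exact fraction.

obs 1: x=3 → posterior Gamma(11, 11/3)
obs 2: x=3 → posterior Gamma(14, 14/3)
obs 3: x=4 → posterior Gamma(18, 17/3)
obs 4: x=6 → posterior Gamma(24, 20/3)
obs 5: x=4 → posterior Gamma(28, 23/3)
obs 6: x=3 → posterior Gamma(31, 26/3)
obs 7: x=5 → posterior Gamma(36, 29/3)
obs 8: x=2 → posterior Gamma(38, 32/3)
obs 9: x=6 → posterior Gamma(44, 35/3)
obs 10: x=5 → posterior Gamma(49, 38/3)
obs 11: x=0 → posterior Gamma(49, 41/3)
obs 12: x=2 → posterior Gamma(51, 44/3)
obs 13: x=5 → posterior Gamma(56, 47/3)

91137967528181020619604085447522504920361432005989472012834793620194696918113275136487039080341/867361737988403547205962240695953369140625000000000000000000000000000000000000000000000000000000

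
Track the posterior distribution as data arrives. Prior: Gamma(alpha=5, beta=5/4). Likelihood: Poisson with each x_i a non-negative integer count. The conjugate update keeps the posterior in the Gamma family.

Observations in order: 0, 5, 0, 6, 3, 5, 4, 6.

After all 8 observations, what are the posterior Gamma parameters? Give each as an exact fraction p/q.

obs 1: x=0 → posterior Gamma(5, 9/4)
obs 2: x=5 → posterior Gamma(10, 13/4)
obs 3: x=0 → posterior Gamma(10, 17/4)
obs 4: x=6 → posterior Gamma(16, 21/4)
obs 5: x=3 → posterior Gamma(19, 25/4)
obs 6: x=5 → posterior Gamma(24, 29/4)
obs 7: x=4 → posterior Gamma(28, 33/4)
obs 8: x=6 → posterior Gamma(34, 37/4)

alpha=34, beta=37/4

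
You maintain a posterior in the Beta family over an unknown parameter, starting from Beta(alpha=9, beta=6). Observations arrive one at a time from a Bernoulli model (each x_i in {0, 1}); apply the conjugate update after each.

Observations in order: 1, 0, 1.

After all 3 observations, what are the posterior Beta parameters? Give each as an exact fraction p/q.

obs 1: x=1 → posterior Beta(10, 6)
obs 2: x=0 → posterior Beta(10, 7)
obs 3: x=1 → posterior Beta(11, 7)

alpha=11, beta=7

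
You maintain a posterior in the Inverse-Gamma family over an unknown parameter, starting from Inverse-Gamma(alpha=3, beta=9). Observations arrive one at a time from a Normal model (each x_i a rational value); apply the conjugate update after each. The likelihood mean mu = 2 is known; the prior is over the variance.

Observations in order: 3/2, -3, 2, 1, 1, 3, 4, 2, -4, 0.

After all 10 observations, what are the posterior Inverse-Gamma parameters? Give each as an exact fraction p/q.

obs 1: x=3/2 → posterior Inverse-Gamma(7/2, 73/8)
obs 2: x=-3 → posterior Inverse-Gamma(4, 173/8)
obs 3: x=2 → posterior Inverse-Gamma(9/2, 173/8)
obs 4: x=1 → posterior Inverse-Gamma(5, 177/8)
obs 5: x=1 → posterior Inverse-Gamma(11/2, 181/8)
obs 6: x=3 → posterior Inverse-Gamma(6, 185/8)
obs 7: x=4 → posterior Inverse-Gamma(13/2, 201/8)
obs 8: x=2 → posterior Inverse-Gamma(7, 201/8)
obs 9: x=-4 → posterior Inverse-Gamma(15/2, 345/8)
obs 10: x=0 → posterior Inverse-Gamma(8, 361/8)

alpha=8, beta=361/8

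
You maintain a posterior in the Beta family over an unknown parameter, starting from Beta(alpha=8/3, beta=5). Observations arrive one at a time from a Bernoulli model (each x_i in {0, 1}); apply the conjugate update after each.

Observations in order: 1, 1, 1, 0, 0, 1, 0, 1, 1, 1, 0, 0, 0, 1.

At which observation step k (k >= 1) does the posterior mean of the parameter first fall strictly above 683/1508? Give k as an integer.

obs 1: x=1 → posterior Beta(11/3, 5)
obs 2: x=1 → posterior Beta(14/3, 5)
obs 3: x=1 → posterior Beta(17/3, 5)
obs 4: x=0 → posterior Beta(17/3, 6)
obs 5: x=0 → posterior Beta(17/3, 7)
obs 6: x=1 → posterior Beta(20/3, 7)
obs 7: x=0 → posterior Beta(20/3, 8)
obs 8: x=1 → posterior Beta(23/3, 8)
obs 9: x=1 → posterior Beta(26/3, 8)
obs 10: x=1 → posterior Beta(29/3, 8)
obs 11: x=0 → posterior Beta(29/3, 9)
obs 12: x=0 → posterior Beta(29/3, 10)
obs 13: x=0 → posterior Beta(29/3, 11)
obs 14: x=1 → posterior Beta(32/3, 11)

k = 2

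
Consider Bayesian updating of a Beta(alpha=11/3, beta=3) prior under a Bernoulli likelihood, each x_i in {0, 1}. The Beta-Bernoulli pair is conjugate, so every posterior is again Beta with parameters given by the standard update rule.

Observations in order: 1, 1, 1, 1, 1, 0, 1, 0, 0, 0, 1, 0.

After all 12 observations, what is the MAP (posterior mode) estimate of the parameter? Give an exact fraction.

29/50

obs 1: x=1 → posterior Beta(14/3, 3)
obs 2: x=1 → posterior Beta(17/3, 3)
obs 3: x=1 → posterior Beta(20/3, 3)
obs 4: x=1 → posterior Beta(23/3, 3)
obs 5: x=1 → posterior Beta(26/3, 3)
obs 6: x=0 → posterior Beta(26/3, 4)
obs 7: x=1 → posterior Beta(29/3, 4)
obs 8: x=0 → posterior Beta(29/3, 5)
obs 9: x=0 → posterior Beta(29/3, 6)
obs 10: x=0 → posterior Beta(29/3, 7)
obs 11: x=1 → posterior Beta(32/3, 7)
obs 12: x=0 → posterior Beta(32/3, 8)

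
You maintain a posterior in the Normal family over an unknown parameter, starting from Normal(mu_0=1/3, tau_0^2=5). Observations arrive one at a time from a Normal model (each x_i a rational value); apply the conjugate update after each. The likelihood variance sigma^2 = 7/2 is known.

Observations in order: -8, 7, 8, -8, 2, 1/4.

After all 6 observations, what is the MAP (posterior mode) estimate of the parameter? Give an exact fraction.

obs 1: x=-8 → posterior Normal(-233/51, 35/17)
obs 2: x=7 → posterior Normal(-23/81, 35/27)
obs 3: x=8 → posterior Normal(217/111, 35/37)
obs 4: x=-8 → posterior Normal(-23/141, 35/47)
obs 5: x=2 → posterior Normal(37/171, 35/57)
obs 6: x=1/4 → posterior Normal(89/402, 35/67)

89/402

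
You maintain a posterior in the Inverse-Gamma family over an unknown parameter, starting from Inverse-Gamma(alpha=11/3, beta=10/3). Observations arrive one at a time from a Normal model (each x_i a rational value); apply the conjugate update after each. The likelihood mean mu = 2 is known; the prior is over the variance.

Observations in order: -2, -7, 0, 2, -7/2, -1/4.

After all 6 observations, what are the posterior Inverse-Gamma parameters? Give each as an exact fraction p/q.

obs 1: x=-2 → posterior Inverse-Gamma(25/6, 34/3)
obs 2: x=-7 → posterior Inverse-Gamma(14/3, 311/6)
obs 3: x=0 → posterior Inverse-Gamma(31/6, 323/6)
obs 4: x=2 → posterior Inverse-Gamma(17/3, 323/6)
obs 5: x=-7/2 → posterior Inverse-Gamma(37/6, 1655/24)
obs 6: x=-1/4 → posterior Inverse-Gamma(20/3, 6863/96)

alpha=20/3, beta=6863/96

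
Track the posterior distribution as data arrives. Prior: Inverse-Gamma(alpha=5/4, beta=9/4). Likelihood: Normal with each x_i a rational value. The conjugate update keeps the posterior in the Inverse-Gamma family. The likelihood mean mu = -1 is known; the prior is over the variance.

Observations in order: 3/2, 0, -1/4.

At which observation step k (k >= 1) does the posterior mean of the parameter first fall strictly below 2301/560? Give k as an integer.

k = 3

obs 1: x=3/2 → posterior Inverse-Gamma(7/4, 43/8)
obs 2: x=0 → posterior Inverse-Gamma(9/4, 47/8)
obs 3: x=-1/4 → posterior Inverse-Gamma(11/4, 197/32)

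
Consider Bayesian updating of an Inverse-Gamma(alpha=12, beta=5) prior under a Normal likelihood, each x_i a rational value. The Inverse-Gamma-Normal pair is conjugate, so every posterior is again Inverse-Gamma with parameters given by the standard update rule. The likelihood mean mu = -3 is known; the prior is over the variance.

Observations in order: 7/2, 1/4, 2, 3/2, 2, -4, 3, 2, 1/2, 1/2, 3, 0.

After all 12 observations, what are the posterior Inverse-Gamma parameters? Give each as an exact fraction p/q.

alpha=18, beta=4233/32

obs 1: x=7/2 → posterior Inverse-Gamma(25/2, 209/8)
obs 2: x=1/4 → posterior Inverse-Gamma(13, 1005/32)
obs 3: x=2 → posterior Inverse-Gamma(27/2, 1405/32)
obs 4: x=3/2 → posterior Inverse-Gamma(14, 1729/32)
obs 5: x=2 → posterior Inverse-Gamma(29/2, 2129/32)
obs 6: x=-4 → posterior Inverse-Gamma(15, 2145/32)
obs 7: x=3 → posterior Inverse-Gamma(31/2, 2721/32)
obs 8: x=2 → posterior Inverse-Gamma(16, 3121/32)
obs 9: x=1/2 → posterior Inverse-Gamma(33/2, 3317/32)
obs 10: x=1/2 → posterior Inverse-Gamma(17, 3513/32)
obs 11: x=3 → posterior Inverse-Gamma(35/2, 4089/32)
obs 12: x=0 → posterior Inverse-Gamma(18, 4233/32)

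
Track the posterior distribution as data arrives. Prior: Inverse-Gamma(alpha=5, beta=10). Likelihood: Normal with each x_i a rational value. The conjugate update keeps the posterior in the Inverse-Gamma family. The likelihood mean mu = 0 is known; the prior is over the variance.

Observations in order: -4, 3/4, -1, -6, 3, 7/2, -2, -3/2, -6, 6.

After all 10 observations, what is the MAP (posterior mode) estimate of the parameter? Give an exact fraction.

2769/352

obs 1: x=-4 → posterior Inverse-Gamma(11/2, 18)
obs 2: x=3/4 → posterior Inverse-Gamma(6, 585/32)
obs 3: x=-1 → posterior Inverse-Gamma(13/2, 601/32)
obs 4: x=-6 → posterior Inverse-Gamma(7, 1177/32)
obs 5: x=3 → posterior Inverse-Gamma(15/2, 1321/32)
obs 6: x=7/2 → posterior Inverse-Gamma(8, 1517/32)
obs 7: x=-2 → posterior Inverse-Gamma(17/2, 1581/32)
obs 8: x=-3/2 → posterior Inverse-Gamma(9, 1617/32)
obs 9: x=-6 → posterior Inverse-Gamma(19/2, 2193/32)
obs 10: x=6 → posterior Inverse-Gamma(10, 2769/32)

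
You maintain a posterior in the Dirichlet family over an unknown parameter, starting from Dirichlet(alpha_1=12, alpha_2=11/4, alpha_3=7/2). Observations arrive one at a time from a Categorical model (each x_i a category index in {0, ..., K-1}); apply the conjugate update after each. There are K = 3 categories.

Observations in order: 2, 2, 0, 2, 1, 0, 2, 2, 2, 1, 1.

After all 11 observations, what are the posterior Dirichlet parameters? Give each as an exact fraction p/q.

alpha_1=14, alpha_2=23/4, alpha_3=19/2

obs 1: x=2 → posterior Dirichlet(12, 11/4, 9/2)
obs 2: x=2 → posterior Dirichlet(12, 11/4, 11/2)
obs 3: x=0 → posterior Dirichlet(13, 11/4, 11/2)
obs 4: x=2 → posterior Dirichlet(13, 11/4, 13/2)
obs 5: x=1 → posterior Dirichlet(13, 15/4, 13/2)
obs 6: x=0 → posterior Dirichlet(14, 15/4, 13/2)
obs 7: x=2 → posterior Dirichlet(14, 15/4, 15/2)
obs 8: x=2 → posterior Dirichlet(14, 15/4, 17/2)
obs 9: x=2 → posterior Dirichlet(14, 15/4, 19/2)
obs 10: x=1 → posterior Dirichlet(14, 19/4, 19/2)
obs 11: x=1 → posterior Dirichlet(14, 23/4, 19/2)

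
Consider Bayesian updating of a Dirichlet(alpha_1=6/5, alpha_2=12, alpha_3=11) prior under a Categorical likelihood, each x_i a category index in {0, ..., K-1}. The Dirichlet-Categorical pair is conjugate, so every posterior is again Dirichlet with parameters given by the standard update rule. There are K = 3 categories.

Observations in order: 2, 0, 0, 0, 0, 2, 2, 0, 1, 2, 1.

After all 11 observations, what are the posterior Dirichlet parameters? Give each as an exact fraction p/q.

alpha_1=31/5, alpha_2=14, alpha_3=15

obs 1: x=2 → posterior Dirichlet(6/5, 12, 12)
obs 2: x=0 → posterior Dirichlet(11/5, 12, 12)
obs 3: x=0 → posterior Dirichlet(16/5, 12, 12)
obs 4: x=0 → posterior Dirichlet(21/5, 12, 12)
obs 5: x=0 → posterior Dirichlet(26/5, 12, 12)
obs 6: x=2 → posterior Dirichlet(26/5, 12, 13)
obs 7: x=2 → posterior Dirichlet(26/5, 12, 14)
obs 8: x=0 → posterior Dirichlet(31/5, 12, 14)
obs 9: x=1 → posterior Dirichlet(31/5, 13, 14)
obs 10: x=2 → posterior Dirichlet(31/5, 13, 15)
obs 11: x=1 → posterior Dirichlet(31/5, 14, 15)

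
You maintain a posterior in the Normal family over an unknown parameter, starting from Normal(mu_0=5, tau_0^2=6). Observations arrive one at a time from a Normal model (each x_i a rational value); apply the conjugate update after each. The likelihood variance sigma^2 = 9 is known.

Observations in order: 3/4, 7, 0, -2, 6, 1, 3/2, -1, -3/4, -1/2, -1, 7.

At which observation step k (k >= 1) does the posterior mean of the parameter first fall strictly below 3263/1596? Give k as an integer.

obs 1: x=3/4 → posterior Normal(33/10, 18/5)
obs 2: x=7 → posterior Normal(61/14, 18/7)
obs 3: x=0 → posterior Normal(61/18, 2)
obs 4: x=-2 → posterior Normal(53/22, 18/11)
obs 5: x=6 → posterior Normal(77/26, 18/13)
obs 6: x=1 → posterior Normal(27/10, 6/5)
obs 7: x=3/2 → posterior Normal(87/34, 18/17)
obs 8: x=-1 → posterior Normal(83/38, 18/19)
obs 9: x=-3/4 → posterior Normal(40/21, 6/7)
obs 10: x=-1/2 → posterior Normal(39/23, 18/23)
obs 11: x=-1 → posterior Normal(37/25, 18/25)
obs 12: x=7 → posterior Normal(17/9, 2/3)

k = 9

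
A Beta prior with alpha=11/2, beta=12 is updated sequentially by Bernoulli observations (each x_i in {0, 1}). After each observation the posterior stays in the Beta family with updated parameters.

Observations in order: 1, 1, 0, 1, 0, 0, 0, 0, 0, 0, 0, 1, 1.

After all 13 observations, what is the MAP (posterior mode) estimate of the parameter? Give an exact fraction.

1/3

obs 1: x=1 → posterior Beta(13/2, 12)
obs 2: x=1 → posterior Beta(15/2, 12)
obs 3: x=0 → posterior Beta(15/2, 13)
obs 4: x=1 → posterior Beta(17/2, 13)
obs 5: x=0 → posterior Beta(17/2, 14)
obs 6: x=0 → posterior Beta(17/2, 15)
obs 7: x=0 → posterior Beta(17/2, 16)
obs 8: x=0 → posterior Beta(17/2, 17)
obs 9: x=0 → posterior Beta(17/2, 18)
obs 10: x=0 → posterior Beta(17/2, 19)
obs 11: x=0 → posterior Beta(17/2, 20)
obs 12: x=1 → posterior Beta(19/2, 20)
obs 13: x=1 → posterior Beta(21/2, 20)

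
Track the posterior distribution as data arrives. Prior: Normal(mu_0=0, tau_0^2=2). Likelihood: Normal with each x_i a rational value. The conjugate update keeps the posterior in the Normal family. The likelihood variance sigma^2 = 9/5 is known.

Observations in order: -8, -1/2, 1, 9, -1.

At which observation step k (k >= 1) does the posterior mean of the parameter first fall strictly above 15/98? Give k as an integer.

k = 4

obs 1: x=-8 → posterior Normal(-80/19, 18/19)
obs 2: x=-1/2 → posterior Normal(-85/29, 18/29)
obs 3: x=1 → posterior Normal(-25/13, 6/13)
obs 4: x=9 → posterior Normal(15/49, 18/49)
obs 5: x=-1 → posterior Normal(5/59, 18/59)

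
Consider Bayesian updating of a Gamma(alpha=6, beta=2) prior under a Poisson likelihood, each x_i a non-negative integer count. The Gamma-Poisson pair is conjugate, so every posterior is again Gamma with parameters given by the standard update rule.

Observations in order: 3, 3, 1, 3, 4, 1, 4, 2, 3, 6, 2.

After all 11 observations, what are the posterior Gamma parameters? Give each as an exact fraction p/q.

obs 1: x=3 → posterior Gamma(9, 3)
obs 2: x=3 → posterior Gamma(12, 4)
obs 3: x=1 → posterior Gamma(13, 5)
obs 4: x=3 → posterior Gamma(16, 6)
obs 5: x=4 → posterior Gamma(20, 7)
obs 6: x=1 → posterior Gamma(21, 8)
obs 7: x=4 → posterior Gamma(25, 9)
obs 8: x=2 → posterior Gamma(27, 10)
obs 9: x=3 → posterior Gamma(30, 11)
obs 10: x=6 → posterior Gamma(36, 12)
obs 11: x=2 → posterior Gamma(38, 13)

alpha=38, beta=13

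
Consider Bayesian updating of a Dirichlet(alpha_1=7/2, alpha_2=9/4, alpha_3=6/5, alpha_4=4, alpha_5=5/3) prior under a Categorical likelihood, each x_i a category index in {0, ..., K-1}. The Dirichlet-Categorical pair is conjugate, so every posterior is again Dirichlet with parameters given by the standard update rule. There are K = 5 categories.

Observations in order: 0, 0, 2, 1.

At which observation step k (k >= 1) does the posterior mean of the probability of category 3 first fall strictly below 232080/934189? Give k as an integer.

obs 1: x=0 → posterior Dirichlet(9/2, 9/4, 6/5, 4, 5/3)
obs 2: x=0 → posterior Dirichlet(11/2, 9/4, 6/5, 4, 5/3)
obs 3: x=2 → posterior Dirichlet(11/2, 9/4, 11/5, 4, 5/3)
obs 4: x=1 → posterior Dirichlet(11/2, 13/4, 11/5, 4, 5/3)

k = 4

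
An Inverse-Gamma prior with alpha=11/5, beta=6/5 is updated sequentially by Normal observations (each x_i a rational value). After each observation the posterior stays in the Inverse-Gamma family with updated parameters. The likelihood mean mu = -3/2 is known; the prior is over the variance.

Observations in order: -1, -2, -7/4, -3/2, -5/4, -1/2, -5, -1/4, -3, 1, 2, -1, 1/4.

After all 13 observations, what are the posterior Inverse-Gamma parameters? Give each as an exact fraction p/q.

obs 1: x=-1 → posterior Inverse-Gamma(27/10, 53/40)
obs 2: x=-2 → posterior Inverse-Gamma(16/5, 29/20)
obs 3: x=-7/4 → posterior Inverse-Gamma(37/10, 237/160)
obs 4: x=-3/2 → posterior Inverse-Gamma(21/5, 237/160)
obs 5: x=-5/4 → posterior Inverse-Gamma(47/10, 121/80)
obs 6: x=-1/2 → posterior Inverse-Gamma(26/5, 161/80)
obs 7: x=-5 → posterior Inverse-Gamma(57/10, 651/80)
obs 8: x=-1/4 → posterior Inverse-Gamma(31/5, 1427/160)
obs 9: x=-3 → posterior Inverse-Gamma(67/10, 1607/160)
obs 10: x=1 → posterior Inverse-Gamma(36/5, 2107/160)
obs 11: x=2 → posterior Inverse-Gamma(77/10, 3087/160)
obs 12: x=-1 → posterior Inverse-Gamma(41/5, 3107/160)
obs 13: x=1/4 → posterior Inverse-Gamma(87/10, 419/20)

alpha=87/10, beta=419/20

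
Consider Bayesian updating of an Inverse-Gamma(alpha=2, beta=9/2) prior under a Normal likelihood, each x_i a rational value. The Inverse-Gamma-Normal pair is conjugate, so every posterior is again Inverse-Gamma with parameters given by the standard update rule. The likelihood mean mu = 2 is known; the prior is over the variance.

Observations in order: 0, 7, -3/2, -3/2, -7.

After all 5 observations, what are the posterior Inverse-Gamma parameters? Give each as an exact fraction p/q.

obs 1: x=0 → posterior Inverse-Gamma(5/2, 13/2)
obs 2: x=7 → posterior Inverse-Gamma(3, 19)
obs 3: x=-3/2 → posterior Inverse-Gamma(7/2, 201/8)
obs 4: x=-3/2 → posterior Inverse-Gamma(4, 125/4)
obs 5: x=-7 → posterior Inverse-Gamma(9/2, 287/4)

alpha=9/2, beta=287/4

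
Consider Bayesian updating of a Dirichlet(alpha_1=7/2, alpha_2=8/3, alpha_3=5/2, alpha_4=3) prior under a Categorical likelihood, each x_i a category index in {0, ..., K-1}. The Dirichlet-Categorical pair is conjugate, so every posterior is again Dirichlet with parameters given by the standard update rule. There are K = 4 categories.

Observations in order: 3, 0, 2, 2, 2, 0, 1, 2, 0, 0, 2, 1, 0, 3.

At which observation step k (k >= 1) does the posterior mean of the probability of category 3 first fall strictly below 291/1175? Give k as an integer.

obs 1: x=3 → posterior Dirichlet(7/2, 8/3, 5/2, 4)
obs 2: x=0 → posterior Dirichlet(9/2, 8/3, 5/2, 4)
obs 3: x=2 → posterior Dirichlet(9/2, 8/3, 7/2, 4)
obs 4: x=2 → posterior Dirichlet(9/2, 8/3, 9/2, 4)
obs 5: x=2 → posterior Dirichlet(9/2, 8/3, 11/2, 4)
obs 6: x=0 → posterior Dirichlet(11/2, 8/3, 11/2, 4)
obs 7: x=1 → posterior Dirichlet(11/2, 11/3, 11/2, 4)
obs 8: x=2 → posterior Dirichlet(11/2, 11/3, 13/2, 4)
obs 9: x=0 → posterior Dirichlet(13/2, 11/3, 13/2, 4)
obs 10: x=0 → posterior Dirichlet(15/2, 11/3, 13/2, 4)
obs 11: x=2 → posterior Dirichlet(15/2, 11/3, 15/2, 4)
obs 12: x=1 → posterior Dirichlet(15/2, 14/3, 15/2, 4)
obs 13: x=0 → posterior Dirichlet(17/2, 14/3, 15/2, 4)
obs 14: x=3 → posterior Dirichlet(17/2, 14/3, 15/2, 5)

k = 5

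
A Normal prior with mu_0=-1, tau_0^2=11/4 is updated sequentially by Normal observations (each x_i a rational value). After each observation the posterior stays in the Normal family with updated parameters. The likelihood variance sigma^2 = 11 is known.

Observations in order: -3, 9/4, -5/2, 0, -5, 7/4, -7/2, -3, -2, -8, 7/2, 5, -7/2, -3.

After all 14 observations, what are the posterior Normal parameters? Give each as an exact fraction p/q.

obs 1: x=-3 → posterior Normal(-7/5, 11/5)
obs 2: x=9/4 → posterior Normal(-19/24, 11/6)
obs 3: x=-5/2 → posterior Normal(-29/28, 11/7)
obs 4: x=0 → posterior Normal(-29/32, 11/8)
obs 5: x=-5 → posterior Normal(-49/36, 11/9)
obs 6: x=7/4 → posterior Normal(-21/20, 11/10)
obs 7: x=-7/2 → posterior Normal(-14/11, 1)
obs 8: x=-3 → posterior Normal(-17/12, 11/12)
obs 9: x=-2 → posterior Normal(-19/13, 11/13)
obs 10: x=-8 → posterior Normal(-27/14, 11/14)
obs 11: x=7/2 → posterior Normal(-47/30, 11/15)
obs 12: x=5 → posterior Normal(-37/32, 11/16)
obs 13: x=-7/2 → posterior Normal(-22/17, 11/17)
obs 14: x=-3 → posterior Normal(-25/18, 11/18)

mu_0=-25/18, tau_0^2=11/18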